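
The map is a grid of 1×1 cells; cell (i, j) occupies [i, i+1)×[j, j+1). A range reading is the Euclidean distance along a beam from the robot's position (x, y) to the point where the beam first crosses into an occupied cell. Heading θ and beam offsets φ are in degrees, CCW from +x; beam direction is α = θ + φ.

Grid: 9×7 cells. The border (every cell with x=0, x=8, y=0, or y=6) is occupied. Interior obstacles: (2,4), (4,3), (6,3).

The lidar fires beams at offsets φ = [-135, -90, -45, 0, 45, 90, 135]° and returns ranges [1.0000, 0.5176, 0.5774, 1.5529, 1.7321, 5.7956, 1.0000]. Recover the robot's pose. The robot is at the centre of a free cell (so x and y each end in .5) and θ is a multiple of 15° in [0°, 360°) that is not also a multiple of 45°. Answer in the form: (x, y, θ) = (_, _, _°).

Candidates: 32 free-cell centres × 16 headings = 512 poses. Raycast each; keep the one whose scan matches to 4 dp.
  (7.5, 1.5, 240°): beam 1 = 1.9319 ≠ 1.0000 ✗
  (4.5, 1.5, 30°): beam 1 = 0.5176 ≠ 1.0000 ✗
  (6.5, 1.5, 240°): beam 1 = 1.5529 ≠ 1.0000 ✗
  (6.5, 4.5, 15°): beam 1 = 0.5774 ≠ 1.0000 ✗
  …
  (7.5, 4.5, 75°): r_1=1.0000, r_2=0.5176, r_3=0.5774, r_4=1.5529, r_5=1.7321, r_6=5.7956, r_7=1.0000 — all match ✓
Only this pose fits every beam.

(x, y, θ) = (7.5, 4.5, 75°)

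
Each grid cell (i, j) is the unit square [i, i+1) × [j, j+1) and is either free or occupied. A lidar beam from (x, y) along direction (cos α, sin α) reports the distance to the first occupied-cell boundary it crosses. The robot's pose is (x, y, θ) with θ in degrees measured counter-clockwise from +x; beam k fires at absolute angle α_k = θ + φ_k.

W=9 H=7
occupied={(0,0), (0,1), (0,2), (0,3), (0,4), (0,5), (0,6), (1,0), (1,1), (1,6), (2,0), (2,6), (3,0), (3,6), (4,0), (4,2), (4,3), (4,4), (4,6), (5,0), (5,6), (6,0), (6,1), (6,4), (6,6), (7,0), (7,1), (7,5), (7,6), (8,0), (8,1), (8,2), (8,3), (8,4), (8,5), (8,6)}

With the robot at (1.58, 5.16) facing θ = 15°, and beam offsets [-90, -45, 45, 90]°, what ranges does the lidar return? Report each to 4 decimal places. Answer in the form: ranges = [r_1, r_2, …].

beam 1: φ=-90°, α=285°
  cosα=0.2588 sinα=-0.9659 | (1,5) | tMaxX 1.6228 tMaxY 0.1656 | tΔX 3.8637 tΔY 1.0353
    t=0.1656 [y] (1,4)
    t=1.2009 [y] (1,3)
    t=1.6228 [x] (2,3)
    t=2.2362 [y] (2,2)
    t=3.2715 [y] (2,1)
    t=4.3067 [y] (2,0) — stop
  → r_1 = 4.3067
beam 2: φ=-45°, α=330°
  cosα=0.8660 sinα=-0.5000 | (1,5) | tMaxX 0.4850 tMaxY 0.3200 | tΔX 1.1547 tΔY 2.0000
    t=0.3200 [y] (1,4)
    t=0.4850 [x] (2,4)
    t=1.6397 [x] (3,4)
    t=2.3200 [y] (3,3)
    t=2.7944 [x] (4,3) — stop
  → r_2 = 2.7944
beam 3: φ=45°, α=60°
  cosα=0.5000 sinα=0.8660 | (1,5) | tMaxX 0.8400 tMaxY 0.9699 | tΔX 2.0000 tΔY 1.1547
    t=0.8400 [x] (2,5)
    t=0.9699 [y] (2,6) — stop
  → r_3 = 0.9699
beam 4: φ=90°, α=105°
  cosα=-0.2588 sinα=0.9659 | (1,5) | tMaxX 2.2409 tMaxY 0.8696 | tΔX 3.8637 tΔY 1.0353
    t=0.8696 [y] (1,6) — stop
  → r_4 = 0.8696

ranges = [4.3067, 2.7944, 0.9699, 0.8696]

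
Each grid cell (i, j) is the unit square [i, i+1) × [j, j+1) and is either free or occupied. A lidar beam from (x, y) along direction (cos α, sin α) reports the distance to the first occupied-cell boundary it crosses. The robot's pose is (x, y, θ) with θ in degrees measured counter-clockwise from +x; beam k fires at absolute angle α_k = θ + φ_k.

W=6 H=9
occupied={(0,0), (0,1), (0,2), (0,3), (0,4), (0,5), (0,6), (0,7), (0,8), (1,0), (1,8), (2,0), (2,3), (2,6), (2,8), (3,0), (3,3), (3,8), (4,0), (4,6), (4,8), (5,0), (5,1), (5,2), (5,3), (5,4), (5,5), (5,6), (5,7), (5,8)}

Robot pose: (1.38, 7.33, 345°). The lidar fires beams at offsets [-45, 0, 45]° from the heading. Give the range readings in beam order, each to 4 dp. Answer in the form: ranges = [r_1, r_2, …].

ranges = [1.2400, 1.2750, 1.3400]

beam 1: φ=-45°, α=300°
  dir = (cos 300°, sin 300°) = (0.5000, -0.8660); from cell (1,7)
  next x-line at t=1.2400, next y-line at t=0.3811; Δt_x=2.0000, Δt_y=1.1547
    y: enter (1,6) at t=0.3811
    x: enter (2,6) at t=1.2400 ← occupied
  → r_1 = 1.2400
beam 2: φ=0°, α=345°
  dir = (cos 345°, sin 345°) = (0.9659, -0.2588); from cell (1,7)
  next x-line at t=0.6419, next y-line at t=1.2750; Δt_x=1.0353, Δt_y=3.8637
    x: enter (2,7) at t=0.6419
    y: enter (2,6) at t=1.2750 ← occupied
  → r_2 = 1.2750
beam 3: φ=45°, α=30°
  dir = (cos 30°, sin 30°) = (0.8660, 0.5000); from cell (1,7)
  next x-line at t=0.7159, next y-line at t=1.3400; Δt_x=1.1547, Δt_y=2.0000
    x: enter (2,7) at t=0.7159
    y: enter (2,8) at t=1.3400 ← occupied
  → r_3 = 1.3400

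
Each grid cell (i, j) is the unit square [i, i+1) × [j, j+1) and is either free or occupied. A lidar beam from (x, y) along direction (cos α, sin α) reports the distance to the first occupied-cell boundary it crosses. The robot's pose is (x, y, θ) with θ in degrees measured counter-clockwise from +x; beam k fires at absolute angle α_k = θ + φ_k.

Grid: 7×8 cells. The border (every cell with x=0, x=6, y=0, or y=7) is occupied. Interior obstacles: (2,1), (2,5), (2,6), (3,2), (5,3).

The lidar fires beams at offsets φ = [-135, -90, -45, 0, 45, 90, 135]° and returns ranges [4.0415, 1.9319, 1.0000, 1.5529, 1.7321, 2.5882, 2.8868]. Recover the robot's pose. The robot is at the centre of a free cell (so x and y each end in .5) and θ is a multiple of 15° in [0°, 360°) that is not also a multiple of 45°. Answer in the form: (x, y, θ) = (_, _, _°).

The pose lattice has 25·16 = 400 candidates. Test each by forward raycasting.
  (1.5, 1.5, 150°): beam 1 = 0.5176 ≠ 4.0415 ✗
  (5.5, 2.5, 165°): beam 1 = 0.5774 ≠ 4.0415 ✗
  (2.5, 3.5, 285°): beam 1 = 1.7321 ≠ 4.0415 ✗
  …
  (4.5, 4.5, 345°): r_1=4.0415, r_2=1.9319, r_3=1.0000, r_4=1.5529, r_5=1.7321, r_6=2.5882, r_7=2.8868 — all match ✓
No second candidate reproduces the full scan.

(x, y, θ) = (4.5, 4.5, 345°)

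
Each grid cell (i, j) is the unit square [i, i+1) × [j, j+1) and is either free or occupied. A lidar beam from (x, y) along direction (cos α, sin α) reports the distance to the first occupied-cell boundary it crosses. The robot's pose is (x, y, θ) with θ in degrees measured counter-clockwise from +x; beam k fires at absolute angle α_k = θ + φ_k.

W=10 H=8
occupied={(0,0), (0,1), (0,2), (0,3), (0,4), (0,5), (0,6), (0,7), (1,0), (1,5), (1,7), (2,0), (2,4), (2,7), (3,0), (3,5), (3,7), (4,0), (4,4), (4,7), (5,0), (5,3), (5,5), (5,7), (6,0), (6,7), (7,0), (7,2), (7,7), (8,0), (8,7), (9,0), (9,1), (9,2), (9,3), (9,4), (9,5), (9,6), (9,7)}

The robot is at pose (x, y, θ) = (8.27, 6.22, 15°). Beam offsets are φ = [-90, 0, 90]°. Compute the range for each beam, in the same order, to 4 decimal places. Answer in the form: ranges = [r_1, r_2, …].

beam 1: φ=-90°, α=285°
  dir = (cos 285°, sin 285°) = (0.2588, -0.9659); from cell (8,6)
  next x-line at t=2.8205, next y-line at t=0.2278; Δt_x=3.8637, Δt_y=1.0353
    y: enter (8,5) at t=0.2278
    y: enter (8,4) at t=1.2630
    y: enter (8,3) at t=2.2983
    x: enter (9,3) at t=2.8205 ← occupied
  → r_1 = 2.8205
beam 2: φ=0°, α=15°
  dir = (cos 15°, sin 15°) = (0.9659, 0.2588); from cell (8,6)
  next x-line at t=0.7558, next y-line at t=3.0137; Δt_x=1.0353, Δt_y=3.8637
    x: enter (9,6) at t=0.7558 ← occupied
  → r_2 = 0.7558
beam 3: φ=90°, α=105°
  dir = (cos 105°, sin 105°) = (-0.2588, 0.9659); from cell (8,6)
  next x-line at t=1.0432, next y-line at t=0.8075; Δt_x=3.8637, Δt_y=1.0353
    y: enter (8,7) at t=0.8075 ← occupied
  → r_3 = 0.8075

ranges = [2.8205, 0.7558, 0.8075]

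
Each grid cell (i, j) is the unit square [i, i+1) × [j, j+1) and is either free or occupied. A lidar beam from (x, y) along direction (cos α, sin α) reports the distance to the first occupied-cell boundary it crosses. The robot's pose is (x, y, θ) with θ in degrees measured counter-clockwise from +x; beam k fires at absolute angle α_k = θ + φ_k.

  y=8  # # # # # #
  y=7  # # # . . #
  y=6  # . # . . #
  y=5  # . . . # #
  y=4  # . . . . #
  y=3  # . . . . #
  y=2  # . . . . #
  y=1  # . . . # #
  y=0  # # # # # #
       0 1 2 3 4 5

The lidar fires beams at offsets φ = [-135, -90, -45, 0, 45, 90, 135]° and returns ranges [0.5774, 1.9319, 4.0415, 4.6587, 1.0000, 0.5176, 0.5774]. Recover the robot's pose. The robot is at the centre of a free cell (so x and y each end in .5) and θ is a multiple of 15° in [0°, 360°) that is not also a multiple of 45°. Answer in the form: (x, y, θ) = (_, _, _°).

Enumerate (i+0.5, j+0.5, θ) over the 23 free cells and 16 admissible headings. For each, cast all 7 beams and compare to the given ranges.
  (3.5, 1.5, 60°): beam 1 = 0.5176 ≠ 0.5774 ✗
  (3.5, 5.5, 60°): beam 1 = 3.6235 ≠ 0.5774 ✗
  (4.5, 7.5, 30°): beam 1 = 1.5529 ≠ 0.5774 ✗
  (4.5, 3.5, 285°): beam 1 = 4.0415 ≠ 0.5774 ✗
  …
  (1.5, 1.5, 75°): r_1=0.5774, r_2=1.9319, r_3=4.0415, r_4=4.6587, r_5=1.0000, r_6=0.5176, r_7=0.5774 — all match ✓
Unique over the lattice → pose = (1.5, 1.5, 75°).

(x, y, θ) = (1.5, 1.5, 75°)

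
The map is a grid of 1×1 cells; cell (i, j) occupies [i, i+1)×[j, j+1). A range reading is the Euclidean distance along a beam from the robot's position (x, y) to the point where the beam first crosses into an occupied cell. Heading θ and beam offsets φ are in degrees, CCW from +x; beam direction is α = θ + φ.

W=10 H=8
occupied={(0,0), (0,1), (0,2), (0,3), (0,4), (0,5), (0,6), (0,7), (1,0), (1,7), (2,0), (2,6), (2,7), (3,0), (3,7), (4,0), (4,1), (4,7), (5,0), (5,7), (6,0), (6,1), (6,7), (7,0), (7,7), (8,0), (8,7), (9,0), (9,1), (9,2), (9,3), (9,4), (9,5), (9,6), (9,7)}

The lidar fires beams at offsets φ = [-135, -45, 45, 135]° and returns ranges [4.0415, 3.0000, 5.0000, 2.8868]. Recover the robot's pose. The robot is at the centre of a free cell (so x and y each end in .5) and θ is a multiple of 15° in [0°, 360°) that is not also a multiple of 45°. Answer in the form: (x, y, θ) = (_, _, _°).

Candidates: 45 free-cell centres × 16 headings = 720 poses. Raycast each; keep the one whose scan matches to 4 dp.
  (5.5, 3.5, 300°): beam 1 = 4.6587 ≠ 4.0415 ✗
  (5.5, 1.5, 300°): beam 1 = 0.5176 ≠ 4.0415 ✗
  (2.5, 5.5, 255°): beam 1 = 0.5774 ≠ 4.0415 ✗
  (6.5, 6.5, 120°): beam 1 = 2.5882 ≠ 4.0415 ✗
  (6.5, 5.5, 285°): beam 1 = 3.0000 ≠ 4.0415 ✗
  …
  (4.5, 4.5, 345°): r_1=4.0415, r_2=3.0000, r_3=5.0000, r_4=2.8868 — all match ✓
Only this pose fits every beam.

(x, y, θ) = (4.5, 4.5, 345°)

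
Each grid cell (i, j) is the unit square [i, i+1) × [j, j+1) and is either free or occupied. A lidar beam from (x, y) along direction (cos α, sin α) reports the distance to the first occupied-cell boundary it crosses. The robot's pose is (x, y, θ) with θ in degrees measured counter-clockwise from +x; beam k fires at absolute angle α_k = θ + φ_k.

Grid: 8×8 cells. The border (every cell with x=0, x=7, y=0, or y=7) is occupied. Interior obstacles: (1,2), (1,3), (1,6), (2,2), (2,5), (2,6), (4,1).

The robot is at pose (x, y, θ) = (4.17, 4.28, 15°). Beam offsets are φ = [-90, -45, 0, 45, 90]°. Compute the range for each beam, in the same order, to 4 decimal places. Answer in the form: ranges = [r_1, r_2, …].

beam 1: φ=-90°, α=285°
  d=(0.2588,-0.9659)  start (4,4)  tX=3.2069 tY=0.2899  stride 1/|dx|=3.8637 1/|dy|=1.0353
    cross y-line → (4,3), t=0.2899
    cross y-line → (4,2), t=1.3252
    cross y-line → (4,1), t=2.3604 (wall)
  → r_1 = 2.3604
beam 2: φ=-45°, α=330°
  d=(0.8660,-0.5000)  start (4,4)  tX=0.9584 tY=0.5600  stride 1/|dx|=1.1547 1/|dy|=2.0000
    cross y-line → (4,3), t=0.5600
    cross x-line → (5,3), t=0.9584
    cross x-line → (6,3), t=2.1131
    cross y-line → (6,2), t=2.5600
    cross x-line → (7,2), t=3.2678 (wall)
  → r_2 = 3.2678
beam 3: φ=0°, α=15°
  d=(0.9659,0.2588)  start (4,4)  tX=0.8593 tY=2.7819  stride 1/|dx|=1.0353 1/|dy|=3.8637
    cross x-line → (5,4), t=0.8593
    cross x-line → (6,4), t=1.8946
    cross y-line → (6,5), t=2.7819
    cross x-line → (7,5), t=2.9298 (wall)
  → r_3 = 2.9298
beam 4: φ=45°, α=60°
  d=(0.5000,0.8660)  start (4,4)  tX=1.6600 tY=0.8314  stride 1/|dx|=2.0000 1/|dy|=1.1547
    cross y-line → (4,5), t=0.8314
    cross x-line → (5,5), t=1.6600
    cross y-line → (5,6), t=1.9861
    cross y-line → (5,7), t=3.1408 (wall)
  → r_4 = 3.1408
beam 5: φ=90°, α=105°
  d=(-0.2588,0.9659)  start (4,4)  tX=0.6568 tY=0.7454  stride 1/|dx|=3.8637 1/|dy|=1.0353
    cross x-line → (3,4), t=0.6568
    cross y-line → (3,5), t=0.7454
    cross y-line → (3,6), t=1.7807
    cross y-line → (3,7), t=2.8160 (wall)
  → r_5 = 2.8160

ranges = [2.3604, 3.2678, 2.9298, 3.1408, 2.8160]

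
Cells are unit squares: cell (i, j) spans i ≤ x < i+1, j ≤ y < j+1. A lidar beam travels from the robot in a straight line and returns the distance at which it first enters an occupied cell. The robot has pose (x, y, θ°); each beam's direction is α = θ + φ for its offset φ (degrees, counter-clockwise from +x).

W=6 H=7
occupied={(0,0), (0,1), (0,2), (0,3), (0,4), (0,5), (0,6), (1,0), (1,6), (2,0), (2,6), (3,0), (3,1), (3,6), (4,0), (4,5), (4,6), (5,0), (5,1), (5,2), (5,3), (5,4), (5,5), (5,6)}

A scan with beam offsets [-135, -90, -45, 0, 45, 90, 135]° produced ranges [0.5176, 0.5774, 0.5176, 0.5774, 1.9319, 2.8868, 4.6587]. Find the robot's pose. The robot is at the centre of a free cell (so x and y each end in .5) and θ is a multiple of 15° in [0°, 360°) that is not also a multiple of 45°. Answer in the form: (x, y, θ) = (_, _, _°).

(x, y, θ) = (3.5, 5.5, 120°)

The pose lattice has 18·16 = 288 candidates. Test each by forward raycasting.
  (1.5, 1.5, 75°): beam 1 = 0.5774 ≠ 0.5176 ✗
  (4.5, 4.5, 195°): beam 1 = 0.5774 ≠ 0.5176 ✗
  (3.5, 4.5, 15°): beam 1 = 4.0415 ≠ 0.5176 ✗
  (2.5, 4.5, 30°): beam 1 = 3.6235 ≠ 0.5176 ✗
  …
  (3.5, 5.5, 120°): r_1=0.5176, r_2=0.5774, r_3=0.5176, r_4=0.5774, r_5=1.9319, r_6=2.8868, r_7=4.6587 — all match ✓
No second candidate reproduces the full scan.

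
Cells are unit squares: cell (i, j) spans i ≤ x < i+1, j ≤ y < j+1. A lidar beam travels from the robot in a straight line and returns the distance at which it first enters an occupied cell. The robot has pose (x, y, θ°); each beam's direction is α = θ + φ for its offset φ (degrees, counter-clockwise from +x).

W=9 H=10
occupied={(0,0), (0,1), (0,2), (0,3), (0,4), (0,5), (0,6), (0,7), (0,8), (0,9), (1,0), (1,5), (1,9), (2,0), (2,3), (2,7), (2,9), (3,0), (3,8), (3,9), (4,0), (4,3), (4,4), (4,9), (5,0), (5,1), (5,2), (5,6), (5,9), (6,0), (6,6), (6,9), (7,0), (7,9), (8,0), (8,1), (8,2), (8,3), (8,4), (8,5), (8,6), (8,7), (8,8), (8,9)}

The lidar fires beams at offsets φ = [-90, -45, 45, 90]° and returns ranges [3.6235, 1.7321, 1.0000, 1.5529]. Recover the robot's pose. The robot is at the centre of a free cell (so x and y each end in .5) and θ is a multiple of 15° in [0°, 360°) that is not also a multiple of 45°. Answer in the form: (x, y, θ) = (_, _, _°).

Enumerate (i+0.5, j+0.5, θ) over the 46 free cells and 16 admissible headings. For each, cast all 4 beams and compare to the given ranges.
  (4.5, 7.5, 30°): beam 1 = 1.0000 ≠ 3.6235 ✗
  (1.5, 7.5, 30°): beam 1 = 5.0000 ≠ 3.6235 ✗
  (5.5, 8.5, 195°): beam 1 = 0.5176 ≠ 3.6235 ✗
  …
  (4.5, 7.5, 105°): r_1=3.6235, r_2=1.7321, r_3=1.0000, r_4=1.5529 — all match ✓
No second candidate reproduces the full scan.

(x, y, θ) = (4.5, 7.5, 105°)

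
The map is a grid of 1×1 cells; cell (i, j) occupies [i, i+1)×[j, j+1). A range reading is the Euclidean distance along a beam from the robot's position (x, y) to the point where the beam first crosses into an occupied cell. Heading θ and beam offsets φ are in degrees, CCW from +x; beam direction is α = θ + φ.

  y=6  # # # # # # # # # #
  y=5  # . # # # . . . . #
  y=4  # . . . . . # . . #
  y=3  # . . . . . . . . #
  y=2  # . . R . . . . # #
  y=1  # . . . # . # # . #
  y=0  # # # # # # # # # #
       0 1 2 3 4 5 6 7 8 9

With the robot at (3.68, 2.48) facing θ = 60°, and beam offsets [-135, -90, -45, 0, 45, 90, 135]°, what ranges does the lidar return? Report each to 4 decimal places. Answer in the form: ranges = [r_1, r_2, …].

beam 1: φ=-135°, α=285°
  cosα=0.2588 sinα=-0.9659 | (3,2) | tMaxX 1.2364 tMaxY 0.4969 | tΔX 3.8637 tΔY 1.0353
    t=0.4969 [y] (3,1)
    t=1.2364 [x] (4,1) — stop
  → r_1 = 1.2364
beam 2: φ=-90°, α=330°
  cosα=0.8660 sinα=-0.5000 | (3,2) | tMaxX 0.3695 tMaxY 0.9600 | tΔX 1.1547 tΔY 2.0000
    t=0.3695 [x] (4,2)
    t=0.9600 [y] (4,1) — stop
  → r_2 = 0.9600
beam 3: φ=-45°, α=15°
  cosα=0.9659 sinα=0.2588 | (3,2) | tMaxX 0.3313 tMaxY 2.0091 | tΔX 1.0353 tΔY 3.8637
    t=0.3313 [x] (4,2)
    t=1.3666 [x] (5,2)
    t=2.0091 [y] (5,3)
    t=2.4018 [x] (6,3)
    t=3.4371 [x] (7,3)
    t=4.4724 [x] (8,3)
    t=5.5077 [x] (9,3) — stop
  → r_3 = 5.5077
beam 4: φ=0°, α=60°
  cosα=0.5000 sinα=0.8660 | (3,2) | tMaxX 0.6400 tMaxY 0.6004 | tΔX 2.0000 tΔY 1.1547
    t=0.6004 [y] (3,3)
    t=0.6400 [x] (4,3)
    t=1.7551 [y] (4,4)
    t=2.6400 [x] (5,4)
    t=2.9098 [y] (5,5)
    t=4.0645 [y] (5,6) — stop
  → r_4 = 4.0645
beam 5: φ=45°, α=105°
  cosα=-0.2588 sinα=0.9659 | (3,2) | tMaxX 2.6273 tMaxY 0.5383 | tΔX 3.8637 tΔY 1.0353
    t=0.5383 [y] (3,3)
    t=1.5736 [y] (3,4)
    t=2.6089 [y] (3,5) — stop
  → r_5 = 2.6089
beam 6: φ=90°, α=150°
  cosα=-0.8660 sinα=0.5000 | (3,2) | tMaxX 0.7852 tMaxY 1.0400 | tΔX 1.1547 tΔY 2.0000
    t=0.7852 [x] (2,2)
    t=1.0400 [y] (2,3)
    t=1.9399 [x] (1,3)
    t=3.0400 [y] (1,4)
    t=3.0946 [x] (0,4) — stop
  → r_6 = 3.0946
beam 7: φ=135°, α=195°
  cosα=-0.9659 sinα=-0.2588 | (3,2) | tMaxX 0.7040 tMaxY 1.8546 | tΔX 1.0353 tΔY 3.8637
    t=0.7040 [x] (2,2)
    t=1.7393 [x] (1,2)
    t=1.8546 [y] (1,1)
    t=2.7745 [x] (0,1) — stop
  → r_7 = 2.7745

ranges = [1.2364, 0.9600, 5.5077, 4.0645, 2.6089, 3.0946, 2.7745]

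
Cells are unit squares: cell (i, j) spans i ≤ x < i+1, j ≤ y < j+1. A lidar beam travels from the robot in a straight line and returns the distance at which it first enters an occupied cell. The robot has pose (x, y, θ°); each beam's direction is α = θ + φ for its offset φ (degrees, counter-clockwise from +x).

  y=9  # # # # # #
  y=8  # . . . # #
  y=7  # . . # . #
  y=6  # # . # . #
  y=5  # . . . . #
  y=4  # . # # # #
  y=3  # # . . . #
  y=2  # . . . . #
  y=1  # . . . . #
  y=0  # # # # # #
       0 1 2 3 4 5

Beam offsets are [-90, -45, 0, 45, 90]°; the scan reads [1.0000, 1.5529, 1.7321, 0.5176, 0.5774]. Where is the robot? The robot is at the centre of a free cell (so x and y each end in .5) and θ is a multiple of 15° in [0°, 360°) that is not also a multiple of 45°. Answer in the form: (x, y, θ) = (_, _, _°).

(x, y, θ) = (2.5, 5.5, 210°)

The pose lattice has 24·16 = 384 candidates. Test each by forward raycasting.
  (4.5, 3.5, 210°): beam 1 = 0.5774 ≠ 1.0000 ✗
  (1.5, 1.5, 330°): beam 1 = 0.5774 ≠ 1.0000 ✗
  (3.5, 5.5, 285°): beam 1 = 2.5882 ≠ 1.0000 ✗
  (1.5, 8.5, 195°): beam 1 = 0.5176 ≠ 1.0000 ✗
  …
  (2.5, 5.5, 210°): r_1=1.0000, r_2=1.5529, r_3=1.7321, r_4=0.5176, r_5=0.5774 — all match ✓
No second candidate reproduces the full scan.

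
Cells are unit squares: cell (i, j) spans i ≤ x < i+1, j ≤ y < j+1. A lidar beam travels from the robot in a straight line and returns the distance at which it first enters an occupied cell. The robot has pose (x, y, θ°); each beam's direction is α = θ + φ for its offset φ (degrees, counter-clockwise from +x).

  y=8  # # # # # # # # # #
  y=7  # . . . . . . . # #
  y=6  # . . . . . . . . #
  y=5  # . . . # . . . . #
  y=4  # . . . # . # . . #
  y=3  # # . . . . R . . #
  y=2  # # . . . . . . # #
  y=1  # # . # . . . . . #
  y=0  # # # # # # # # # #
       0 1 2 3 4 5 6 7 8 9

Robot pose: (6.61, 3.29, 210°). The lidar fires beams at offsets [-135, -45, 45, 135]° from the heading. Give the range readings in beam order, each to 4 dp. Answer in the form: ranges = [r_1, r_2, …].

ranges = [0.7350, 5.8079, 2.3708, 1.4390]

beam 1: φ=-135°, α=75°
  cosα=0.2588 sinα=0.9659 | (6,3) | tMaxX 1.5068 tMaxY 0.7350 | tΔX 3.8637 tΔY 1.0353
    t=0.7350 [y] (6,4) — stop
  → r_1 = 0.7350
beam 2: φ=-45°, α=165°
  cosα=-0.9659 sinα=0.2588 | (6,3) | tMaxX 0.6315 tMaxY 2.7432 | tΔX 1.0353 tΔY 3.8637
    t=0.6315 [x] (5,3)
    t=1.6668 [x] (4,3)
    t=2.7021 [x] (3,3)
    t=2.7432 [y] (3,4)
    t=3.7373 [x] (2,4)
    t=4.7726 [x] (1,4)
    t=5.8079 [x] (0,4) — stop
  → r_2 = 5.8079
beam 3: φ=45°, α=255°
  cosα=-0.2588 sinα=-0.9659 | (6,3) | tMaxX 2.3569 tMaxY 0.3002 | tΔX 3.8637 tΔY 1.0353
    t=0.3002 [y] (6,2)
    t=1.3355 [y] (6,1)
    t=2.3569 [x] (5,1)
    t=2.3708 [y] (5,0) — stop
  → r_3 = 2.3708
beam 4: φ=135°, α=345°
  cosα=0.9659 sinα=-0.2588 | (6,3) | tMaxX 0.4038 tMaxY 1.1205 | tΔX 1.0353 tΔY 3.8637
    t=0.4038 [x] (7,3)
    t=1.1205 [y] (7,2)
    t=1.4390 [x] (8,2) — stop
  → r_4 = 1.4390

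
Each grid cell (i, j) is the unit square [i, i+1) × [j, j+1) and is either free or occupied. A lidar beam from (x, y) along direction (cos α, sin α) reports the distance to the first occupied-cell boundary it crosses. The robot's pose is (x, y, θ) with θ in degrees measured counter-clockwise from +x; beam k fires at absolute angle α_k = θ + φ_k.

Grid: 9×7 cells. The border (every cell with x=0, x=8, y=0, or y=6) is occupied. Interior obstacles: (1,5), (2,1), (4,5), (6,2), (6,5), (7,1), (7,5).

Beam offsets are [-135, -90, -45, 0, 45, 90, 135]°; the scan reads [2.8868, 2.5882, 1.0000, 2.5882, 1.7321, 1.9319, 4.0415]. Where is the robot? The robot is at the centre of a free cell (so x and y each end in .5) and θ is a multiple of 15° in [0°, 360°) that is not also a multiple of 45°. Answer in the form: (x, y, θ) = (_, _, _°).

(x, y, θ) = (5.5, 3.5, 15°)

The pose lattice has 28·16 = 448 candidates. Test each by forward raycasting.
  (1.5, 4.5, 345°): beam 1 = 0.5774 ≠ 2.8868 ✗
  (3.5, 1.5, 195°): beam 1 = 5.0000 ≠ 2.8868 ✗
  (2.5, 2.5, 210°): beam 1 = 3.6235 ≠ 2.8868 ✗
  (3.5, 3.5, 255°): beam 3 = 2.8868 ≠ 1.0000 ✗
  …
  (5.5, 3.5, 15°): r_1=2.8868, r_2=2.5882, r_3=1.0000, r_4=2.5882, r_5=1.7321, r_6=1.9319, r_7=4.0415 — all match ✓
Only this pose fits every beam.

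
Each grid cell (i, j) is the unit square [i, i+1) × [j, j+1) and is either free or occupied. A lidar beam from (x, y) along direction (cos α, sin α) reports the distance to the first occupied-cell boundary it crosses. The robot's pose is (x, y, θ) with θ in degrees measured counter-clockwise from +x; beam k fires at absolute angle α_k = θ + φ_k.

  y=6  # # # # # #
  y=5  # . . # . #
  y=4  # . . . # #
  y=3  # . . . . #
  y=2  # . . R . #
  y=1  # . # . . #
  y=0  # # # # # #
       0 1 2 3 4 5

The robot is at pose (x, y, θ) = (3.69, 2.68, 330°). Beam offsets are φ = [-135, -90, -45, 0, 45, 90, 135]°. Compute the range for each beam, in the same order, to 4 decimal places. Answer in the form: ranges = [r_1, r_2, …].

ranges = [2.7849, 1.3800, 1.7393, 1.5127, 1.3562, 1.5242, 2.4018]

beam 1: φ=-135°, α=195°
  dir = (cos 195°, sin 195°) = (-0.9659, -0.2588); from cell (3,2)
  next x-line at t=0.7143, next y-line at t=2.6273; Δt_x=1.0353, Δt_y=3.8637
    x: enter (2,2) at t=0.7143
    x: enter (1,2) at t=1.7496
    y: enter (1,1) at t=2.6273
    x: enter (0,1) at t=2.7849 ← occupied
  → r_1 = 2.7849
beam 2: φ=-90°, α=240°
  dir = (cos 240°, sin 240°) = (-0.5000, -0.8660); from cell (3,2)
  next x-line at t=1.3800, next y-line at t=0.7852; Δt_x=2.0000, Δt_y=1.1547
    y: enter (3,1) at t=0.7852
    x: enter (2,1) at t=1.3800 ← occupied
  → r_2 = 1.3800
beam 3: φ=-45°, α=285°
  dir = (cos 285°, sin 285°) = (0.2588, -0.9659); from cell (3,2)
  next x-line at t=1.1977, next y-line at t=0.7040; Δt_x=3.8637, Δt_y=1.0353
    y: enter (3,1) at t=0.7040
    x: enter (4,1) at t=1.1977
    y: enter (4,0) at t=1.7393 ← occupied
  → r_3 = 1.7393
beam 4: φ=0°, α=330°
  dir = (cos 330°, sin 330°) = (0.8660, -0.5000); from cell (3,2)
  next x-line at t=0.3580, next y-line at t=1.3600; Δt_x=1.1547, Δt_y=2.0000
    x: enter (4,2) at t=0.3580
    y: enter (4,1) at t=1.3600
    x: enter (5,1) at t=1.5127 ← occupied
  → r_4 = 1.5127
beam 5: φ=45°, α=15°
  dir = (cos 15°, sin 15°) = (0.9659, 0.2588); from cell (3,2)
  next x-line at t=0.3209, next y-line at t=1.2364; Δt_x=1.0353, Δt_y=3.8637
    x: enter (4,2) at t=0.3209
    y: enter (4,3) at t=1.2364
    x: enter (5,3) at t=1.3562 ← occupied
  → r_5 = 1.3562
beam 6: φ=90°, α=60°
  dir = (cos 60°, sin 60°) = (0.5000, 0.8660); from cell (3,2)
  next x-line at t=0.6200, next y-line at t=0.3695; Δt_x=2.0000, Δt_y=1.1547
    y: enter (3,3) at t=0.3695
    x: enter (4,3) at t=0.6200
    y: enter (4,4) at t=1.5242 ← occupied
  → r_6 = 1.5242
beam 7: φ=135°, α=105°
  dir = (cos 105°, sin 105°) = (-0.2588, 0.9659); from cell (3,2)
  next x-line at t=2.6660, next y-line at t=0.3313; Δt_x=3.8637, Δt_y=1.0353
    y: enter (3,3) at t=0.3313
    y: enter (3,4) at t=1.3666
    y: enter (3,5) at t=2.4018 ← occupied
  → r_7 = 2.4018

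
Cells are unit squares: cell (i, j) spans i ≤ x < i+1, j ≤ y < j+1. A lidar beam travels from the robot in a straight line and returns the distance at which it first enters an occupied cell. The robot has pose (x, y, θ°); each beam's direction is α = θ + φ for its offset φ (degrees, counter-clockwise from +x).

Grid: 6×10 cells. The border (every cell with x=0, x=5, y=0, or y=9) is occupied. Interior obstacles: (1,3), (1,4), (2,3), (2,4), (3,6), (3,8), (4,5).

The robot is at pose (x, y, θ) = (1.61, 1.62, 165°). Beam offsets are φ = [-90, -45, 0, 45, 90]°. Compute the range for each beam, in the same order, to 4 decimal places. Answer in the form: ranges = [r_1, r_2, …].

beam 1: φ=-90°, α=75°
  dir = (cos 75°, sin 75°) = (0.2588, 0.9659); from cell (1,1)
  next x-line at t=1.5068, next y-line at t=0.3934; Δt_x=3.8637, Δt_y=1.0353
    y: enter (1,2) at t=0.3934
    y: enter (1,3) at t=1.4287 ← occupied
  → r_1 = 1.4287
beam 2: φ=-45°, α=120°
  dir = (cos 120°, sin 120°) = (-0.5000, 0.8660); from cell (1,1)
  next x-line at t=1.2200, next y-line at t=0.4388; Δt_x=2.0000, Δt_y=1.1547
    y: enter (1,2) at t=0.4388
    x: enter (0,2) at t=1.2200 ← occupied
  → r_2 = 1.2200
beam 3: φ=0°, α=165°
  dir = (cos 165°, sin 165°) = (-0.9659, 0.2588); from cell (1,1)
  next x-line at t=0.6315, next y-line at t=1.4682; Δt_x=1.0353, Δt_y=3.8637
    x: enter (0,1) at t=0.6315 ← occupied
  → r_3 = 0.6315
beam 4: φ=45°, α=210°
  dir = (cos 210°, sin 210°) = (-0.8660, -0.5000); from cell (1,1)
  next x-line at t=0.7044, next y-line at t=1.2400; Δt_x=1.1547, Δt_y=2.0000
    x: enter (0,1) at t=0.7044 ← occupied
  → r_4 = 0.7044
beam 5: φ=90°, α=255°
  dir = (cos 255°, sin 255°) = (-0.2588, -0.9659); from cell (1,1)
  next x-line at t=2.3569, next y-line at t=0.6419; Δt_x=3.8637, Δt_y=1.0353
    y: enter (1,0) at t=0.6419 ← occupied
  → r_5 = 0.6419

ranges = [1.4287, 1.2200, 0.6315, 0.7044, 0.6419]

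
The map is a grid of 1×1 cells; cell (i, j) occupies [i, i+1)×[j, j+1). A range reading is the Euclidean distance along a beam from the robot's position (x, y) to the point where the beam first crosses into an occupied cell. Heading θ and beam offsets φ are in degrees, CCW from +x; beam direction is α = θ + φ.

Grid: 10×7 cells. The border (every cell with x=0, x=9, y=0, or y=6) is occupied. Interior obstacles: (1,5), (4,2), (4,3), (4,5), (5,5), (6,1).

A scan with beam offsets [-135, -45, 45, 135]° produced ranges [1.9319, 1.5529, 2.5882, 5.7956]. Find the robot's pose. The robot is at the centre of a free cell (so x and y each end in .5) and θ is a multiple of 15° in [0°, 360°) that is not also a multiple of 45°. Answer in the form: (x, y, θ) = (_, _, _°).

Enumerate (i+0.5, j+0.5, θ) over the 34 free cells and 16 admissible headings. For each, cast all 4 beams and compare to the given ranges.
  (8.5, 4.5, 150°): beam 1 = 0.5176 ≠ 1.9319 ✗
  (8.5, 2.5, 195°): beam 1 = 1.0000 ≠ 1.9319 ✗
  (6.5, 3.5, 300°): beam 1 = 1.5529 ≠ 1.9319 ✗
  …
  (7.5, 3.5, 30°): r_1=1.9319, r_2=1.5529, r_3=2.5882, r_4=5.7956 — all match ✓
Only this pose fits every beam.

(x, y, θ) = (7.5, 3.5, 30°)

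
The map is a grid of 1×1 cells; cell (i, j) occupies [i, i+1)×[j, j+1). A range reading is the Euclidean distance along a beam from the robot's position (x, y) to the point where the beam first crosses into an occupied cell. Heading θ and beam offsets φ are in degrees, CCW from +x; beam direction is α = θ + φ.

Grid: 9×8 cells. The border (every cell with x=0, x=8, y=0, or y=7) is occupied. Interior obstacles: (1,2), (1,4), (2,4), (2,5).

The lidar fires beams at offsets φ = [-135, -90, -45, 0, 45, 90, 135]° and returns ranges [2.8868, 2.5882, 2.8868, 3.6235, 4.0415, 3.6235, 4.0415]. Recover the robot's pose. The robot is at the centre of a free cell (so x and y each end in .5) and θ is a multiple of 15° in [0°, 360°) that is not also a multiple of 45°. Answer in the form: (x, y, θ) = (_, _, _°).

(x, y, θ) = (4.5, 3.5, 345°)

The pose lattice has 38·16 = 608 candidates. Test each by forward raycasting.
  (2.5, 1.5, 240°): beam 1 = 2.5882 ≠ 2.8868 ✗
  (6.5, 3.5, 120°): beam 1 = 1.5529 ≠ 2.8868 ✗
  (3.5, 1.5, 345°): beam 1 = 1.0000 ≠ 2.8868 ✗
  …
  (4.5, 3.5, 345°): r_1=2.8868, r_2=2.5882, r_3=2.8868, r_4=3.6235, r_5=4.0415, r_6=3.6235, r_7=4.0415 — all match ✓
No second candidate reproduces the full scan.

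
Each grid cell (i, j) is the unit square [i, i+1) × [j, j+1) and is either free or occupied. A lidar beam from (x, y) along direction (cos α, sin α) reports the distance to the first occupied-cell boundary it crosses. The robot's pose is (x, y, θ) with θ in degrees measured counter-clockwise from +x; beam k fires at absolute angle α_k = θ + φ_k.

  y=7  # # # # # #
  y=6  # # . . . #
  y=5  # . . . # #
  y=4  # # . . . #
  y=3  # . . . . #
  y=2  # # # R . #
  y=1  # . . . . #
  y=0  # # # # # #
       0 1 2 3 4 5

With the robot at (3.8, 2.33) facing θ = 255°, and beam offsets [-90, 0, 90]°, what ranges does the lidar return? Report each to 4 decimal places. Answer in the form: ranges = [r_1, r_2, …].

ranges = [0.8282, 1.3769, 1.2423]

beam 1: φ=-90°, α=165°
  cosα=-0.9659 sinα=0.2588 | (3,2) | tMaxX 0.8282 tMaxY 2.5887 | tΔX 1.0353 tΔY 3.8637
    t=0.8282 [x] (2,2) — stop
  → r_1 = 0.8282
beam 2: φ=0°, α=255°
  cosα=-0.2588 sinα=-0.9659 | (3,2) | tMaxX 3.0910 tMaxY 0.3416 | tΔX 3.8637 tΔY 1.0353
    t=0.3416 [y] (3,1)
    t=1.3769 [y] (3,0) — stop
  → r_2 = 1.3769
beam 3: φ=90°, α=345°
  cosα=0.9659 sinα=-0.2588 | (3,2) | tMaxX 0.2071 tMaxY 1.2750 | tΔX 1.0353 tΔY 3.8637
    t=0.2071 [x] (4,2)
    t=1.2423 [x] (5,2) — stop
  → r_3 = 1.2423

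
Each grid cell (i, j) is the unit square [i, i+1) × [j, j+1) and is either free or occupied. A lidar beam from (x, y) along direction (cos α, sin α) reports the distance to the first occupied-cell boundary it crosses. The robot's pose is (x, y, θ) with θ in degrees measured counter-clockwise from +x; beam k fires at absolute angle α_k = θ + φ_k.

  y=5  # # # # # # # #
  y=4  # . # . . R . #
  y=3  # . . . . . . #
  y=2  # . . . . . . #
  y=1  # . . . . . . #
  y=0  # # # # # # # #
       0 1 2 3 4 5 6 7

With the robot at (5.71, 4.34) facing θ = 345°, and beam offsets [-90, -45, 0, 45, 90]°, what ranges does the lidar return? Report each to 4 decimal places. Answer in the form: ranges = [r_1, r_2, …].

ranges = [3.4578, 2.5800, 1.3355, 1.3200, 0.6833]

beam 1: φ=-90°, α=255°
  dir = (cos 255°, sin 255°) = (-0.2588, -0.9659); from cell (5,4)
  next x-line at t=2.7432, next y-line at t=0.3520; Δt_x=3.8637, Δt_y=1.0353
    y: enter (5,3) at t=0.3520
    y: enter (5,2) at t=1.3873
    y: enter (5,1) at t=2.4225
    x: enter (4,1) at t=2.7432
    y: enter (4,0) at t=3.4578 ← occupied
  → r_1 = 3.4578
beam 2: φ=-45°, α=300°
  dir = (cos 300°, sin 300°) = (0.5000, -0.8660); from cell (5,4)
  next x-line at t=0.5800, next y-line at t=0.3926; Δt_x=2.0000, Δt_y=1.1547
    y: enter (5,3) at t=0.3926
    x: enter (6,3) at t=0.5800
    y: enter (6,2) at t=1.5473
    x: enter (7,2) at t=2.5800 ← occupied
  → r_2 = 2.5800
beam 3: φ=0°, α=345°
  dir = (cos 345°, sin 345°) = (0.9659, -0.2588); from cell (5,4)
  next x-line at t=0.3002, next y-line at t=1.3137; Δt_x=1.0353, Δt_y=3.8637
    x: enter (6,4) at t=0.3002
    y: enter (6,3) at t=1.3137
    x: enter (7,3) at t=1.3355 ← occupied
  → r_3 = 1.3355
beam 4: φ=45°, α=30°
  dir = (cos 30°, sin 30°) = (0.8660, 0.5000); from cell (5,4)
  next x-line at t=0.3349, next y-line at t=1.3200; Δt_x=1.1547, Δt_y=2.0000
    x: enter (6,4) at t=0.3349
    y: enter (6,5) at t=1.3200 ← occupied
  → r_4 = 1.3200
beam 5: φ=90°, α=75°
  dir = (cos 75°, sin 75°) = (0.2588, 0.9659); from cell (5,4)
  next x-line at t=1.1205, next y-line at t=0.6833; Δt_x=3.8637, Δt_y=1.0353
    y: enter (5,5) at t=0.6833 ← occupied
  → r_5 = 0.6833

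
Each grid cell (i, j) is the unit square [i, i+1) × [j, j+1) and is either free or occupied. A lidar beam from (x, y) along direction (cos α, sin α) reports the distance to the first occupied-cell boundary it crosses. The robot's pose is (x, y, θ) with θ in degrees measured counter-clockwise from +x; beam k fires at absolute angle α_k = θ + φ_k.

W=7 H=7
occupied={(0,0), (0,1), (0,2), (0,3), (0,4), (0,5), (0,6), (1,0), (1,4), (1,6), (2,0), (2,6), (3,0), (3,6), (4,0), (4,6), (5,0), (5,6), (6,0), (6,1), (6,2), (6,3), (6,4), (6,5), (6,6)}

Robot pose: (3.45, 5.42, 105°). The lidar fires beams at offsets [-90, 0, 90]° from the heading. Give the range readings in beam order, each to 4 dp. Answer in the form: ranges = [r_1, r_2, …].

ranges = [2.2409, 0.6005, 1.6228]

beam 1: φ=-90°, α=15°
  direction (0.9659, 0.2588); cell (3,5); t to first gridline: x 0.5694, y 2.2409 (then +1.0353 / +3.8637)
    (4,5) via x @ 0.5694
    (5,5) via x @ 1.6047
    (5,6) via y @ 2.2409  # hit
  → r_1 = 2.2409
beam 2: φ=0°, α=105°
  direction (-0.2588, 0.9659); cell (3,5); t to first gridline: x 1.7387, y 0.6005 (then +3.8637 / +1.0353)
    (3,6) via y @ 0.6005  # hit
  → r_2 = 0.6005
beam 3: φ=90°, α=195°
  direction (-0.9659, -0.2588); cell (3,5); t to first gridline: x 0.4659, y 1.6228 (then +1.0353 / +3.8637)
    (2,5) via x @ 0.4659
    (1,5) via x @ 1.5012
    (1,4) via y @ 1.6228  # hit
  → r_3 = 1.6228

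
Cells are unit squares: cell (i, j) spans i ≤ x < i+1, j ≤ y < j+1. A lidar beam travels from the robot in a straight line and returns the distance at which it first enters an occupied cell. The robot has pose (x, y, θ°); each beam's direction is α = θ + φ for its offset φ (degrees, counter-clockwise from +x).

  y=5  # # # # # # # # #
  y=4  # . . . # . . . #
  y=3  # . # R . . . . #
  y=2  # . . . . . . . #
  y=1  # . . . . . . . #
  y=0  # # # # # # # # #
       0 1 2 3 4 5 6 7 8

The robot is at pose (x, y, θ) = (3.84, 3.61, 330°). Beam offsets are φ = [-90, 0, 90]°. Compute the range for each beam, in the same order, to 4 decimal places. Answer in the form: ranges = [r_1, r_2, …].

beam 1: φ=-90°, α=240°
  dir = (cos 240°, sin 240°) = (-0.5000, -0.8660); from cell (3,3)
  next x-line at t=1.6800, next y-line at t=0.7044; Δt_x=2.0000, Δt_y=1.1547
    y: enter (3,2) at t=0.7044
    x: enter (2,2) at t=1.6800
    y: enter (2,1) at t=1.8591
    y: enter (2,0) at t=3.0138 ← occupied
  → r_1 = 3.0138
beam 2: φ=0°, α=330°
  dir = (cos 330°, sin 330°) = (0.8660, -0.5000); from cell (3,3)
  next x-line at t=0.1848, next y-line at t=1.2200; Δt_x=1.1547, Δt_y=2.0000
    x: enter (4,3) at t=0.1848
    y: enter (4,2) at t=1.2200
    x: enter (5,2) at t=1.3395
    x: enter (6,2) at t=2.4942
    y: enter (6,1) at t=3.2200
    x: enter (7,1) at t=3.6489
    x: enter (8,1) at t=4.8036 ← occupied
  → r_2 = 4.8036
beam 3: φ=90°, α=60°
  dir = (cos 60°, sin 60°) = (0.5000, 0.8660); from cell (3,3)
  next x-line at t=0.3200, next y-line at t=0.4503; Δt_x=2.0000, Δt_y=1.1547
    x: enter (4,3) at t=0.3200
    y: enter (4,4) at t=0.4503 ← occupied
  → r_3 = 0.4503

ranges = [3.0138, 4.8036, 0.4503]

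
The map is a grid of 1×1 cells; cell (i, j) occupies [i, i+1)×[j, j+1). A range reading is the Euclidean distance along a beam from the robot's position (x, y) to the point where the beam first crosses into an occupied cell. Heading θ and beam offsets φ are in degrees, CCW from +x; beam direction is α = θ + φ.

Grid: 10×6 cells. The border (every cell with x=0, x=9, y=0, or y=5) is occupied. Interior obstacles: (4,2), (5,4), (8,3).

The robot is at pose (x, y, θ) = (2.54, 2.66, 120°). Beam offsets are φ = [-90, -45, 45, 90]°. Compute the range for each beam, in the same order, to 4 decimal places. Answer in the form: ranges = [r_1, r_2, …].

beam 1: φ=-90°, α=30°
  cosα=0.8660 sinα=0.5000 | (2,2) | tMaxX 0.5312 tMaxY 0.6800 | tΔX 1.1547 tΔY 2.0000
    t=0.5312 [x] (3,2)
    t=0.6800 [y] (3,3)
    t=1.6859 [x] (4,3)
    t=2.6800 [y] (4,4)
    t=2.8406 [x] (5,4) — stop
  → r_1 = 2.8406
beam 2: φ=-45°, α=75°
  cosα=0.2588 sinα=0.9659 | (2,2) | tMaxX 1.7773 tMaxY 0.3520 | tΔX 3.8637 tΔY 1.0353
    t=0.3520 [y] (2,3)
    t=1.3873 [y] (2,4)
    t=1.7773 [x] (3,4)
    t=2.4225 [y] (3,5) — stop
  → r_2 = 2.4225
beam 3: φ=45°, α=165°
  cosα=-0.9659 sinα=0.2588 | (2,2) | tMaxX 0.5590 tMaxY 1.3137 | tΔX 1.0353 tΔY 3.8637
    t=0.5590 [x] (1,2)
    t=1.3137 [y] (1,3)
    t=1.5943 [x] (0,3) — stop
  → r_3 = 1.5943
beam 4: φ=90°, α=210°
  cosα=-0.8660 sinα=-0.5000 | (2,2) | tMaxX 0.6235 tMaxY 1.3200 | tΔX 1.1547 tΔY 2.0000
    t=0.6235 [x] (1,2)
    t=1.3200 [y] (1,1)
    t=1.7782 [x] (0,1) — stop
  → r_4 = 1.7782

ranges = [2.8406, 2.4225, 1.5943, 1.7782]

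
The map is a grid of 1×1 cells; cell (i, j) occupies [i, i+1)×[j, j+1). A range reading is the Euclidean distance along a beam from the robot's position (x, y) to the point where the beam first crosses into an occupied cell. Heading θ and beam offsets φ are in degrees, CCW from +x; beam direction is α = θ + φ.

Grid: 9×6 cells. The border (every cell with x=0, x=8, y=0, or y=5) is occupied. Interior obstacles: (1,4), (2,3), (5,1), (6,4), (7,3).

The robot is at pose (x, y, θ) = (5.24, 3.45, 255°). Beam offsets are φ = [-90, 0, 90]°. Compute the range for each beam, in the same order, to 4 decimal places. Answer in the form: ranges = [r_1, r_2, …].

beam 1: φ=-90°, α=165°
  d=(-0.9659,0.2588)  start (5,3)  tX=0.2485 tY=2.1250  stride 1/|dx|=1.0353 1/|dy|=3.8637
    cross x-line → (4,3), t=0.2485
    cross x-line → (3,3), t=1.2837
    cross y-line → (3,4), t=2.1250
    cross x-line → (2,4), t=2.3190
    cross x-line → (1,4), t=3.3543 (wall)
  → r_1 = 3.3543
beam 2: φ=0°, α=255°
  d=(-0.2588,-0.9659)  start (5,3)  tX=0.9273 tY=0.4659  stride 1/|dx|=3.8637 1/|dy|=1.0353
    cross y-line → (5,2), t=0.4659
    cross x-line → (4,2), t=0.9273
    cross y-line → (4,1), t=1.5012
    cross y-line → (4,0), t=2.5364 (wall)
  → r_2 = 2.5364
beam 3: φ=90°, α=345°
  d=(0.9659,-0.2588)  start (5,3)  tX=0.7868 tY=1.7387  stride 1/|dx|=1.0353 1/|dy|=3.8637
    cross x-line → (6,3), t=0.7868
    cross y-line → (6,2), t=1.7387
    cross x-line → (7,2), t=1.8221
    cross x-line → (8,2), t=2.8574 (wall)
  → r_3 = 2.8574

ranges = [3.3543, 2.5364, 2.8574]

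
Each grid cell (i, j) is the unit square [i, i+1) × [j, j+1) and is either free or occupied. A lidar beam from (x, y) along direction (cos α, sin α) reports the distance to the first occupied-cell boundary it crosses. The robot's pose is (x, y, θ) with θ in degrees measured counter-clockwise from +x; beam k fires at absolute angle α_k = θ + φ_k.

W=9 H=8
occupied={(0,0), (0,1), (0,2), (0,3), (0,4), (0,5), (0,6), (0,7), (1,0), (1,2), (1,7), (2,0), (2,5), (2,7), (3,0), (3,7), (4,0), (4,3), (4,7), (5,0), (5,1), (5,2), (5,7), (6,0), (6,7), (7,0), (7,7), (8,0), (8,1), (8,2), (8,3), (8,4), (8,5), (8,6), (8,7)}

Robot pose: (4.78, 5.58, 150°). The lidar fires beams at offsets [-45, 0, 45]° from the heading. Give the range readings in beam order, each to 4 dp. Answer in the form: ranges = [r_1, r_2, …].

beam 1: φ=-45°, α=105°
  cosα=-0.2588 sinα=0.9659 | (4,5) | tMaxX 3.0137 tMaxY 0.4348 | tΔX 3.8637 tΔY 1.0353
    t=0.4348 [y] (4,6)
    t=1.4701 [y] (4,7) — stop
  → r_1 = 1.4701
beam 2: φ=0°, α=150°
  cosα=-0.8660 sinα=0.5000 | (4,5) | tMaxX 0.9007 tMaxY 0.8400 | tΔX 1.1547 tΔY 2.0000
    t=0.8400 [y] (4,6)
    t=0.9007 [x] (3,6)
    t=2.0554 [x] (2,6)
    t=2.8400 [y] (2,7) — stop
  → r_2 = 2.8400
beam 3: φ=45°, α=195°
  cosα=-0.9659 sinα=-0.2588 | (4,5) | tMaxX 0.8075 tMaxY 2.2409 | tΔX 1.0353 tΔY 3.8637
    t=0.8075 [x] (3,5)
    t=1.8428 [x] (2,5) — stop
  → r_3 = 1.8428

ranges = [1.4701, 2.8400, 1.8428]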